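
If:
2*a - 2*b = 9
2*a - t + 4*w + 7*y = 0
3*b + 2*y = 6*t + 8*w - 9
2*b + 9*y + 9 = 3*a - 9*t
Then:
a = 81/110 - 216*y/55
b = -216*y/55 - 207/55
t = 9/110 - 79*y/55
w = -8*y/55 - 153/440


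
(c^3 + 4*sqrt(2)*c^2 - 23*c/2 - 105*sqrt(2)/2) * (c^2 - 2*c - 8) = c^5 - 2*c^4 + 4*sqrt(2)*c^4 - 39*c^3/2 - 8*sqrt(2)*c^3 - 169*sqrt(2)*c^2/2 + 23*c^2 + 92*c + 105*sqrt(2)*c + 420*sqrt(2)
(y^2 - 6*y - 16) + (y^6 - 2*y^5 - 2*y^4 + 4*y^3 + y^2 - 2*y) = y^6 - 2*y^5 - 2*y^4 + 4*y^3 + 2*y^2 - 8*y - 16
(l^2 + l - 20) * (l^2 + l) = l^4 + 2*l^3 - 19*l^2 - 20*l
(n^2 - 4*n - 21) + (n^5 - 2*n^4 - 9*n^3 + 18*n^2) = n^5 - 2*n^4 - 9*n^3 + 19*n^2 - 4*n - 21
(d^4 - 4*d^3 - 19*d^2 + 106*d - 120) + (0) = d^4 - 4*d^3 - 19*d^2 + 106*d - 120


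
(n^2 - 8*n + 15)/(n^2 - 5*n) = (n - 3)/n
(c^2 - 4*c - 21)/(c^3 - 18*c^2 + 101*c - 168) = (c + 3)/(c^2 - 11*c + 24)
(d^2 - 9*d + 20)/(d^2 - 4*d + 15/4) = 4*(d^2 - 9*d + 20)/(4*d^2 - 16*d + 15)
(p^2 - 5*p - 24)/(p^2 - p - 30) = (-p^2 + 5*p + 24)/(-p^2 + p + 30)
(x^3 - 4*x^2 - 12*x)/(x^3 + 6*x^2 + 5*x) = (x^2 - 4*x - 12)/(x^2 + 6*x + 5)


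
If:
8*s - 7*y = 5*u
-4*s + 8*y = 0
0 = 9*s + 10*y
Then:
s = 0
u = 0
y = 0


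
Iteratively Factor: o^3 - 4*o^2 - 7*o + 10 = (o - 1)*(o^2 - 3*o - 10) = (o - 1)*(o + 2)*(o - 5)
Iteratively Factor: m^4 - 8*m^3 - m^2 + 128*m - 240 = (m - 4)*(m^3 - 4*m^2 - 17*m + 60) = (m - 5)*(m - 4)*(m^2 + m - 12) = (m - 5)*(m - 4)*(m - 3)*(m + 4)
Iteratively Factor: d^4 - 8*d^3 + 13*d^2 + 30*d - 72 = (d - 3)*(d^3 - 5*d^2 - 2*d + 24) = (d - 4)*(d - 3)*(d^2 - d - 6) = (d - 4)*(d - 3)^2*(d + 2)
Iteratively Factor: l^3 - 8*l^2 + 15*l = (l - 3)*(l^2 - 5*l) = l*(l - 3)*(l - 5)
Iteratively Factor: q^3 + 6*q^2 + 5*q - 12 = (q - 1)*(q^2 + 7*q + 12) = (q - 1)*(q + 4)*(q + 3)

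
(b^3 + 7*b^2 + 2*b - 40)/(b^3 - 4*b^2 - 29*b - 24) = (-b^3 - 7*b^2 - 2*b + 40)/(-b^3 + 4*b^2 + 29*b + 24)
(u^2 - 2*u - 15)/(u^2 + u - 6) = (u - 5)/(u - 2)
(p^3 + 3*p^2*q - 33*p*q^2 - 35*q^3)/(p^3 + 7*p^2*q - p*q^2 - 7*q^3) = (p - 5*q)/(p - q)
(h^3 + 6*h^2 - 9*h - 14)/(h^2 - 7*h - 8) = (h^2 + 5*h - 14)/(h - 8)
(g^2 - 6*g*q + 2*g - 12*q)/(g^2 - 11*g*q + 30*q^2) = (-g - 2)/(-g + 5*q)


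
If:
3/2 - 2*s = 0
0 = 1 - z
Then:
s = 3/4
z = 1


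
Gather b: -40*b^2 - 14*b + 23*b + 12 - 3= -40*b^2 + 9*b + 9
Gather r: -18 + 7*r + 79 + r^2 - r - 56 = r^2 + 6*r + 5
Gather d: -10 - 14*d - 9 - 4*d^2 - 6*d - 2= -4*d^2 - 20*d - 21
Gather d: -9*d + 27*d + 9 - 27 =18*d - 18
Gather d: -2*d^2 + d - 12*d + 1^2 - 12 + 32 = -2*d^2 - 11*d + 21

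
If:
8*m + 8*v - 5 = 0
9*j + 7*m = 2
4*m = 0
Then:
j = 2/9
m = 0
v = 5/8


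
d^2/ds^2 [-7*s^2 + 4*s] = -14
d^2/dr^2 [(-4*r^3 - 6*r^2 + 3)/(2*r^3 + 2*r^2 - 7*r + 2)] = 2*(-8*r^6 - 168*r^5 - 84*r^4 + 150*r^2 - 210*r + 111)/(8*r^9 + 24*r^8 - 60*r^7 - 136*r^6 + 258*r^5 + 150*r^4 - 487*r^3 + 318*r^2 - 84*r + 8)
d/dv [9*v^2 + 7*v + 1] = 18*v + 7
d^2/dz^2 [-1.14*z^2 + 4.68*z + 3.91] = -2.28000000000000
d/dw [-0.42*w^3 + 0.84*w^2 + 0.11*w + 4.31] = -1.26*w^2 + 1.68*w + 0.11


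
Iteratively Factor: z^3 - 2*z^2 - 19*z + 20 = (z + 4)*(z^2 - 6*z + 5) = (z - 5)*(z + 4)*(z - 1)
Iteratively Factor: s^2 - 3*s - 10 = (s - 5)*(s + 2)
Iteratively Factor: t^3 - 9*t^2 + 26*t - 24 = (t - 3)*(t^2 - 6*t + 8) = (t - 4)*(t - 3)*(t - 2)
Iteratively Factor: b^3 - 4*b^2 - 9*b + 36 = (b - 3)*(b^2 - b - 12) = (b - 4)*(b - 3)*(b + 3)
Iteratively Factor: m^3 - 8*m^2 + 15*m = (m)*(m^2 - 8*m + 15) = m*(m - 3)*(m - 5)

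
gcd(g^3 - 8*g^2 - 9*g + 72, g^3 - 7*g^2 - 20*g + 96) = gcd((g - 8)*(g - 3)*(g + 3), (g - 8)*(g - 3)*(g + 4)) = g^2 - 11*g + 24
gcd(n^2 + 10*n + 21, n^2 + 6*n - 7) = n + 7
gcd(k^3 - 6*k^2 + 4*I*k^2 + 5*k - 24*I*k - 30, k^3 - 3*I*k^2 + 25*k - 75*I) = k + 5*I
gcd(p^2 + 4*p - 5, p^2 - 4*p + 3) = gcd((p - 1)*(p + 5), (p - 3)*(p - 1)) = p - 1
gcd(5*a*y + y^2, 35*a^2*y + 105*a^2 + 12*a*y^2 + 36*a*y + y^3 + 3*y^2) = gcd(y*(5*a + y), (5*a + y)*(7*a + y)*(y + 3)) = 5*a + y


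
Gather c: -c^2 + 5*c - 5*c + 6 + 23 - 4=25 - c^2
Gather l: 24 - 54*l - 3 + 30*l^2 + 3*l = 30*l^2 - 51*l + 21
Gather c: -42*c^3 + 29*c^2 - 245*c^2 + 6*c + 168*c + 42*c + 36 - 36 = -42*c^3 - 216*c^2 + 216*c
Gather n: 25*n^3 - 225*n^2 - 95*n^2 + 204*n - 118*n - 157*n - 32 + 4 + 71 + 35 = 25*n^3 - 320*n^2 - 71*n + 78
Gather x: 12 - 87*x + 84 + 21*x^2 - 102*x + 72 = 21*x^2 - 189*x + 168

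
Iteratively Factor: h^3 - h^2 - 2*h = (h)*(h^2 - h - 2) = h*(h + 1)*(h - 2)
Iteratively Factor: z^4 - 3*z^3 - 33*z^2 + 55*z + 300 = (z + 4)*(z^3 - 7*z^2 - 5*z + 75) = (z - 5)*(z + 4)*(z^2 - 2*z - 15) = (z - 5)^2*(z + 4)*(z + 3)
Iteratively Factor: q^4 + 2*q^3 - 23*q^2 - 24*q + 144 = (q - 3)*(q^3 + 5*q^2 - 8*q - 48) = (q - 3)^2*(q^2 + 8*q + 16) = (q - 3)^2*(q + 4)*(q + 4)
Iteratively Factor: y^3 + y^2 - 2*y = (y)*(y^2 + y - 2) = y*(y + 2)*(y - 1)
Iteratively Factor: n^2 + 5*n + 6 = (n + 2)*(n + 3)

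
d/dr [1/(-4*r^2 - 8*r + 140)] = (r + 1)/(2*(r^2 + 2*r - 35)^2)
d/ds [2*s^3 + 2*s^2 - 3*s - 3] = 6*s^2 + 4*s - 3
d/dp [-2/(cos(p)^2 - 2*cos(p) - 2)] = 4*(1 - cos(p))*sin(p)/(sin(p)^2 + 2*cos(p) + 1)^2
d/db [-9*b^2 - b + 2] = -18*b - 1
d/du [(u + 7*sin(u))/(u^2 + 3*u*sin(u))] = (4*u^2*cos(u) - u^2 - 14*u*sin(u) - 21*sin(u)^2)/(u^2*(u + 3*sin(u))^2)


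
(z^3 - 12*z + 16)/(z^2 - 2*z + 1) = (z^3 - 12*z + 16)/(z^2 - 2*z + 1)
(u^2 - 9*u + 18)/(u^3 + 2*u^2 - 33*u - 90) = (u - 3)/(u^2 + 8*u + 15)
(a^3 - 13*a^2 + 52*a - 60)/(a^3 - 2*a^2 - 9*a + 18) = (a^2 - 11*a + 30)/(a^2 - 9)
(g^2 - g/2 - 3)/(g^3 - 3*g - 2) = (g + 3/2)/(g^2 + 2*g + 1)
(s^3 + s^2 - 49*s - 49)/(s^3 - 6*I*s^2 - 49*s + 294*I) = (s + 1)/(s - 6*I)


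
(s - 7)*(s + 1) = s^2 - 6*s - 7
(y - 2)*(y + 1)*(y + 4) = y^3 + 3*y^2 - 6*y - 8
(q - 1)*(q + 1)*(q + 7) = q^3 + 7*q^2 - q - 7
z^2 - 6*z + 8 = (z - 4)*(z - 2)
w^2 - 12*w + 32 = (w - 8)*(w - 4)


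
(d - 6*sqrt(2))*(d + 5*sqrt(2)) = d^2 - sqrt(2)*d - 60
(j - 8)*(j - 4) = j^2 - 12*j + 32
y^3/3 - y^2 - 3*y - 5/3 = (y/3 + 1/3)*(y - 5)*(y + 1)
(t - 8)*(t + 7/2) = t^2 - 9*t/2 - 28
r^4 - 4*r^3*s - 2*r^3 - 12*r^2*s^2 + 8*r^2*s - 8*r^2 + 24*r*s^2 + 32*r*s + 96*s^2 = (r - 4)*(r + 2)*(r - 6*s)*(r + 2*s)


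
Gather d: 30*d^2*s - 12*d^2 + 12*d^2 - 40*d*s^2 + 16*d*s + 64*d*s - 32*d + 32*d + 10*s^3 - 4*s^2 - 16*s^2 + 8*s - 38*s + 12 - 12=30*d^2*s + d*(-40*s^2 + 80*s) + 10*s^3 - 20*s^2 - 30*s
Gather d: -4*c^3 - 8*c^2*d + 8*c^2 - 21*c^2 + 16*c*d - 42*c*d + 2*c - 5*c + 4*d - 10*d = -4*c^3 - 13*c^2 - 3*c + d*(-8*c^2 - 26*c - 6)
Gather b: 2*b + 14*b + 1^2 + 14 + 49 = 16*b + 64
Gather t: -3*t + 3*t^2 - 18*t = 3*t^2 - 21*t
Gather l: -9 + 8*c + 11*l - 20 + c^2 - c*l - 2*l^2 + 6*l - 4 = c^2 + 8*c - 2*l^2 + l*(17 - c) - 33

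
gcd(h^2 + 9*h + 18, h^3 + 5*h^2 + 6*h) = h + 3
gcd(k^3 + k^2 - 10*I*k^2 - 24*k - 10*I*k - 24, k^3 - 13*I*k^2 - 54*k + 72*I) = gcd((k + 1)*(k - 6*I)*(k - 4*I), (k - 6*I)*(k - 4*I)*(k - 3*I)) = k^2 - 10*I*k - 24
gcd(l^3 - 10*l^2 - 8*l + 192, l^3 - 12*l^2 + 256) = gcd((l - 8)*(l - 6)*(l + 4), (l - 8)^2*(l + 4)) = l^2 - 4*l - 32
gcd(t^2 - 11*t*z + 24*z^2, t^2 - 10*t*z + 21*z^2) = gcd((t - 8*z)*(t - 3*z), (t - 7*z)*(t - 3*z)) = -t + 3*z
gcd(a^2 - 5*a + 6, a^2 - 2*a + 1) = 1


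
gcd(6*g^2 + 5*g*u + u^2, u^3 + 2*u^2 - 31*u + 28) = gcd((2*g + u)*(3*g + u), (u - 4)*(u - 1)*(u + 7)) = 1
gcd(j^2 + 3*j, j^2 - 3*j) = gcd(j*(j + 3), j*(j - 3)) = j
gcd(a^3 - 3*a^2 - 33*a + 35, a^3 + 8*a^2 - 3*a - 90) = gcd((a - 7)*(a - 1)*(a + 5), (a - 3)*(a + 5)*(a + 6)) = a + 5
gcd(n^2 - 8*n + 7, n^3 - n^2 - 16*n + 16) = n - 1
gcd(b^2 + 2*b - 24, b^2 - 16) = b - 4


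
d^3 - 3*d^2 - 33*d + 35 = (d - 7)*(d - 1)*(d + 5)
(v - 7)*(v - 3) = v^2 - 10*v + 21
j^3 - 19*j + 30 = (j - 3)*(j - 2)*(j + 5)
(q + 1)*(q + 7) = q^2 + 8*q + 7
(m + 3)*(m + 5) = m^2 + 8*m + 15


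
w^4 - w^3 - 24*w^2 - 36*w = w*(w - 6)*(w + 2)*(w + 3)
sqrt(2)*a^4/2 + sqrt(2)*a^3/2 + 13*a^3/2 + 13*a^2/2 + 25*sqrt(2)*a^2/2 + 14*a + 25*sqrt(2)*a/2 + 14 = (a + sqrt(2))*(a + 2*sqrt(2))*(a + 7*sqrt(2)/2)*(sqrt(2)*a/2 + sqrt(2)/2)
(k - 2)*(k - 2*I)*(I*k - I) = I*k^3 + 2*k^2 - 3*I*k^2 - 6*k + 2*I*k + 4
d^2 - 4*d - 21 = (d - 7)*(d + 3)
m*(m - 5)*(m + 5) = m^3 - 25*m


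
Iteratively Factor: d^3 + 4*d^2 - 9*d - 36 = (d - 3)*(d^2 + 7*d + 12) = (d - 3)*(d + 4)*(d + 3)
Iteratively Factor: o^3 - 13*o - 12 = (o + 3)*(o^2 - 3*o - 4) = (o - 4)*(o + 3)*(o + 1)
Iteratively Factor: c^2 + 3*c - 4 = (c - 1)*(c + 4)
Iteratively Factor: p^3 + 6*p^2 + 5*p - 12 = (p + 3)*(p^2 + 3*p - 4) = (p - 1)*(p + 3)*(p + 4)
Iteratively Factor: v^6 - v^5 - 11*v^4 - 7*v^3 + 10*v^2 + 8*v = (v + 1)*(v^5 - 2*v^4 - 9*v^3 + 2*v^2 + 8*v) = (v + 1)^2*(v^4 - 3*v^3 - 6*v^2 + 8*v) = v*(v + 1)^2*(v^3 - 3*v^2 - 6*v + 8) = v*(v - 4)*(v + 1)^2*(v^2 + v - 2) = v*(v - 4)*(v - 1)*(v + 1)^2*(v + 2)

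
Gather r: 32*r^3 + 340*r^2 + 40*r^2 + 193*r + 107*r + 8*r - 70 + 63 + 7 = 32*r^3 + 380*r^2 + 308*r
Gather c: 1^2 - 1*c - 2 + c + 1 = 0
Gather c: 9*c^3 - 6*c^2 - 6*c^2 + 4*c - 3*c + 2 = 9*c^3 - 12*c^2 + c + 2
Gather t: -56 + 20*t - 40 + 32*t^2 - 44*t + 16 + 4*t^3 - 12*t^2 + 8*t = 4*t^3 + 20*t^2 - 16*t - 80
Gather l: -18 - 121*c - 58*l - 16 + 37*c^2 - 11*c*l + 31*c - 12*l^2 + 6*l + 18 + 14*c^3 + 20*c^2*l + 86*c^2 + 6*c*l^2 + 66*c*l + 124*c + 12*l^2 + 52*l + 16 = 14*c^3 + 123*c^2 + 6*c*l^2 + 34*c + l*(20*c^2 + 55*c)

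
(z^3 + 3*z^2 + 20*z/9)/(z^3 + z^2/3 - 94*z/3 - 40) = z*(3*z + 5)/(3*(z^2 - z - 30))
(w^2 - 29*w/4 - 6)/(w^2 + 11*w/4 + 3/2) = (w - 8)/(w + 2)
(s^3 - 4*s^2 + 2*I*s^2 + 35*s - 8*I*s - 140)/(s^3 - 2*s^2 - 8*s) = (s^2 + 2*I*s + 35)/(s*(s + 2))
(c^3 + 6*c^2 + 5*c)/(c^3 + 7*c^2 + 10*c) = (c + 1)/(c + 2)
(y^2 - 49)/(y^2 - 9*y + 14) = (y + 7)/(y - 2)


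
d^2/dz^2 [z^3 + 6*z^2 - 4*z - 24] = 6*z + 12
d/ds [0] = 0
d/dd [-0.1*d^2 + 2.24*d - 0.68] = 2.24 - 0.2*d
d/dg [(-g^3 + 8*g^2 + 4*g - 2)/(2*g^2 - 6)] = (-g^4 + 5*g^2 - 44*g - 12)/(2*(g^4 - 6*g^2 + 9))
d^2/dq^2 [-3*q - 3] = 0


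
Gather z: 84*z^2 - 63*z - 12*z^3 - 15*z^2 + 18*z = -12*z^3 + 69*z^2 - 45*z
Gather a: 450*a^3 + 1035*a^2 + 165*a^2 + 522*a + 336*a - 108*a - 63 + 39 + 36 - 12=450*a^3 + 1200*a^2 + 750*a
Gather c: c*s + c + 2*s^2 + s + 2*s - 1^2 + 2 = c*(s + 1) + 2*s^2 + 3*s + 1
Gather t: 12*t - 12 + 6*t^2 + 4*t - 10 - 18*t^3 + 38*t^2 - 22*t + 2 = -18*t^3 + 44*t^2 - 6*t - 20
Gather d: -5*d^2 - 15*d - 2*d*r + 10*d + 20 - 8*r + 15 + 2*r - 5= -5*d^2 + d*(-2*r - 5) - 6*r + 30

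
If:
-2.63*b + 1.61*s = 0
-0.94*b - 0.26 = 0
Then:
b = -0.28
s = -0.45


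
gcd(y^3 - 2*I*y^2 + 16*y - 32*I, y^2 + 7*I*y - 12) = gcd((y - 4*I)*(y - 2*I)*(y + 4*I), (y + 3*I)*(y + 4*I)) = y + 4*I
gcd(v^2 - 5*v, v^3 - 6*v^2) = v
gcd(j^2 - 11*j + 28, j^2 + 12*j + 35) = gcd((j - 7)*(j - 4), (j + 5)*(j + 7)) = 1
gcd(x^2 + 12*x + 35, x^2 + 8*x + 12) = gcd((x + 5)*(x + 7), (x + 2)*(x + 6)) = 1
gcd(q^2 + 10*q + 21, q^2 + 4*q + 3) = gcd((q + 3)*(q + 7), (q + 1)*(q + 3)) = q + 3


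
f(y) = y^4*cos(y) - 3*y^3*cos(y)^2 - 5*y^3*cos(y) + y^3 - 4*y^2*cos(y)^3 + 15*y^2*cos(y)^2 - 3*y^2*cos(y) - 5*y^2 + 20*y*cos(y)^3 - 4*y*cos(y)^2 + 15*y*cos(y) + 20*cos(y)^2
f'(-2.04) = -70.36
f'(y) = -y^4*sin(y) + 6*y^3*sin(y)*cos(y) + 5*y^3*sin(y) + 4*y^3*cos(y) + 12*y^2*sin(y)*cos(y)^2 - 30*y^2*sin(y)*cos(y) + 3*y^2*sin(y) - 9*y^2*cos(y)^2 - 15*y^2*cos(y) + 3*y^2 - 60*y*sin(y)*cos(y)^2 + 8*y*sin(y)*cos(y) - 15*y*sin(y) - 8*y*cos(y)^3 + 30*y*cos(y)^2 - 6*y*cos(y) - 10*y - 40*sin(y)*cos(y) + 20*cos(y)^3 - 4*cos(y)^2 + 15*cos(y)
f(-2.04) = -7.80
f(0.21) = 25.39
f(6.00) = 101.61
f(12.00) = 8627.41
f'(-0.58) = 20.73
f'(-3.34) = 241.32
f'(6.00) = 154.38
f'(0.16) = 22.52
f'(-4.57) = -390.43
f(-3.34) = 89.57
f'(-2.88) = -106.18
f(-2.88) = 112.78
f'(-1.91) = -36.27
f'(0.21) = 18.72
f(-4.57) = -297.52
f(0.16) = 24.36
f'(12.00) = 6765.06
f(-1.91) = -14.68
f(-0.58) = 2.89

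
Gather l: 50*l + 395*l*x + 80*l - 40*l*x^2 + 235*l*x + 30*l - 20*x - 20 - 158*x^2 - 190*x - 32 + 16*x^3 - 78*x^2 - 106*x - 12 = l*(-40*x^2 + 630*x + 160) + 16*x^3 - 236*x^2 - 316*x - 64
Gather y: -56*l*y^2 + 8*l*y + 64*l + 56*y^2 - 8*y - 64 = 64*l + y^2*(56 - 56*l) + y*(8*l - 8) - 64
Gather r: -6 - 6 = -12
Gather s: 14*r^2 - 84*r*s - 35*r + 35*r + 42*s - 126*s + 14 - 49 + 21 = 14*r^2 + s*(-84*r - 84) - 14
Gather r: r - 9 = r - 9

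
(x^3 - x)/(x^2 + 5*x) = (x^2 - 1)/(x + 5)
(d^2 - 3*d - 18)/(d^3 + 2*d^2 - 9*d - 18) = (d - 6)/(d^2 - d - 6)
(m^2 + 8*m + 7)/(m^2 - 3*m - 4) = (m + 7)/(m - 4)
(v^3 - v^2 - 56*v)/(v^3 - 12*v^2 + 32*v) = (v + 7)/(v - 4)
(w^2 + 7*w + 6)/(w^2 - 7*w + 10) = (w^2 + 7*w + 6)/(w^2 - 7*w + 10)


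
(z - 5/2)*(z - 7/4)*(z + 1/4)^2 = z^4 - 15*z^3/4 + 37*z^2/16 + 123*z/64 + 35/128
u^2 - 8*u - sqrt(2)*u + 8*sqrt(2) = (u - 8)*(u - sqrt(2))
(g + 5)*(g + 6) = g^2 + 11*g + 30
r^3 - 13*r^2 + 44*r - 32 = (r - 8)*(r - 4)*(r - 1)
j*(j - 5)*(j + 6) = j^3 + j^2 - 30*j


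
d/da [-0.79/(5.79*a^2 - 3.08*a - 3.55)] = (9.1482*a - 2.4332)/(-5.79*a^2 + 3.08*a + 3.55)^2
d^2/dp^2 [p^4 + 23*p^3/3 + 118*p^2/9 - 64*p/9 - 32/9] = 12*p^2 + 46*p + 236/9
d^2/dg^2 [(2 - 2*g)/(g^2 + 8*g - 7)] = 4*(-4*(g - 1)*(g + 4)^2 + (3*g + 7)*(g^2 + 8*g - 7))/(g^2 + 8*g - 7)^3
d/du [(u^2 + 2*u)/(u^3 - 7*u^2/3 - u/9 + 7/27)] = 27*(-27*u^4 - 108*u^3 + 123*u^2 + 14*u + 14)/(729*u^6 - 3402*u^5 + 3807*u^4 + 756*u^3 - 873*u^2 - 42*u + 49)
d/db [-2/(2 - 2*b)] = -1/(b - 1)^2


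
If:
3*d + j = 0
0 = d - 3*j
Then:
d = 0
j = 0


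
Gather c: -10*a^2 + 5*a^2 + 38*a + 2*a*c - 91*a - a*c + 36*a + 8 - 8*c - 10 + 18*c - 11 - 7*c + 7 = -5*a^2 - 17*a + c*(a + 3) - 6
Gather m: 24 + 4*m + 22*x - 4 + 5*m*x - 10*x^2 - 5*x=m*(5*x + 4) - 10*x^2 + 17*x + 20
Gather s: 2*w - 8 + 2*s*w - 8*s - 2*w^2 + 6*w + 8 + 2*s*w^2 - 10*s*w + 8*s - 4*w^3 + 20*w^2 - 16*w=s*(2*w^2 - 8*w) - 4*w^3 + 18*w^2 - 8*w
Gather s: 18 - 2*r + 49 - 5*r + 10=77 - 7*r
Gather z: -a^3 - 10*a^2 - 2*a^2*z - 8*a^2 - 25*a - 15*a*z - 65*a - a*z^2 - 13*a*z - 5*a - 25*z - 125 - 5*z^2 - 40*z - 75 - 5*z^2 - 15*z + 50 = -a^3 - 18*a^2 - 95*a + z^2*(-a - 10) + z*(-2*a^2 - 28*a - 80) - 150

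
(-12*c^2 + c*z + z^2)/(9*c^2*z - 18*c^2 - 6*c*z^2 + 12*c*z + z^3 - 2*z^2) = (4*c + z)/(-3*c*z + 6*c + z^2 - 2*z)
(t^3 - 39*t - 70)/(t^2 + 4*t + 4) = (t^2 - 2*t - 35)/(t + 2)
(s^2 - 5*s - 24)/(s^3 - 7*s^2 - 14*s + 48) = 1/(s - 2)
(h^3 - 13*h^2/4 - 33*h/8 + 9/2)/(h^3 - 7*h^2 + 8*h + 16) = (8*h^2 + 6*h - 9)/(8*(h^2 - 3*h - 4))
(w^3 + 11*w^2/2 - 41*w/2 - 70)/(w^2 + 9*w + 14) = (w^2 - 3*w/2 - 10)/(w + 2)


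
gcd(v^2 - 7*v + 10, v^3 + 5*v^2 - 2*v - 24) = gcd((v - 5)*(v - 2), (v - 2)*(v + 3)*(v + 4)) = v - 2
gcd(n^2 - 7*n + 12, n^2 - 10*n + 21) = n - 3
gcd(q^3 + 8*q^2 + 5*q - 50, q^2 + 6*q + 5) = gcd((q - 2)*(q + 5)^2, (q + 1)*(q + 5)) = q + 5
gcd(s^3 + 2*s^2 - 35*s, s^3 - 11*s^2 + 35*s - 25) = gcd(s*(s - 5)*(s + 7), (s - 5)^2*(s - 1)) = s - 5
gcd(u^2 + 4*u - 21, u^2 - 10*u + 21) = u - 3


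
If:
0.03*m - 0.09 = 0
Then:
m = 3.00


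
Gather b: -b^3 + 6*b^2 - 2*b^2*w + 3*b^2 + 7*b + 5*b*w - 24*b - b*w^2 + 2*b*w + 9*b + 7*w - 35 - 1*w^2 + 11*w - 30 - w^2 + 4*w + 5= -b^3 + b^2*(9 - 2*w) + b*(-w^2 + 7*w - 8) - 2*w^2 + 22*w - 60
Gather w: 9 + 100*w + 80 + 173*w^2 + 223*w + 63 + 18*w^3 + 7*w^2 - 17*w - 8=18*w^3 + 180*w^2 + 306*w + 144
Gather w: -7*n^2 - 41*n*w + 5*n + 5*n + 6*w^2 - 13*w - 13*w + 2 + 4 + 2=-7*n^2 + 10*n + 6*w^2 + w*(-41*n - 26) + 8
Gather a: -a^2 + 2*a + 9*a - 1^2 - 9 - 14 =-a^2 + 11*a - 24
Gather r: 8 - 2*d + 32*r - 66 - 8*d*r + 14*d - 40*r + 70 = 12*d + r*(-8*d - 8) + 12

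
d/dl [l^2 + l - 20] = 2*l + 1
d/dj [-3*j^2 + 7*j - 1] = 7 - 6*j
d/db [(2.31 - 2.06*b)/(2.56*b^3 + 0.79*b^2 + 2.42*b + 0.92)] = (10.5472*b^3 - 16.1134*b^2 - 3.6498*b - 7.4854)/(6.5536*b^6 + 4.0448*b^5 + 13.0145*b^4 + 8.534*b^3 + 7.31*b^2 + 4.4528*b + 0.8464)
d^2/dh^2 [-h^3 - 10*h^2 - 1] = -6*h - 20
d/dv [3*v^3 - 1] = 9*v^2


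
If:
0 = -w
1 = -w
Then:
No Solution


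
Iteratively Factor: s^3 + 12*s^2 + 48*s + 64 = (s + 4)*(s^2 + 8*s + 16) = (s + 4)^2*(s + 4)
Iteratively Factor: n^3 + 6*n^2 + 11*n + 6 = (n + 3)*(n^2 + 3*n + 2) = (n + 2)*(n + 3)*(n + 1)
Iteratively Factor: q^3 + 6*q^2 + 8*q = (q + 2)*(q^2 + 4*q) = q*(q + 2)*(q + 4)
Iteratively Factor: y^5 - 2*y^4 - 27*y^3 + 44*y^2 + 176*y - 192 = (y - 1)*(y^4 - y^3 - 28*y^2 + 16*y + 192) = (y - 4)*(y - 1)*(y^3 + 3*y^2 - 16*y - 48) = (y - 4)*(y - 1)*(y + 3)*(y^2 - 16) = (y - 4)^2*(y - 1)*(y + 3)*(y + 4)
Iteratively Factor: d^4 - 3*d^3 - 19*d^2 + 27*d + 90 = (d + 3)*(d^3 - 6*d^2 - d + 30) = (d - 5)*(d + 3)*(d^2 - d - 6) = (d - 5)*(d - 3)*(d + 3)*(d + 2)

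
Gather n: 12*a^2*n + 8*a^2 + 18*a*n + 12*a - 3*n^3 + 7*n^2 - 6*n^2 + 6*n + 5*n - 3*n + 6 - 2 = 8*a^2 + 12*a - 3*n^3 + n^2 + n*(12*a^2 + 18*a + 8) + 4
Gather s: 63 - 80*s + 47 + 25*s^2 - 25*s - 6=25*s^2 - 105*s + 104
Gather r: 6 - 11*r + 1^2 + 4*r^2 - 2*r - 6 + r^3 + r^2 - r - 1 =r^3 + 5*r^2 - 14*r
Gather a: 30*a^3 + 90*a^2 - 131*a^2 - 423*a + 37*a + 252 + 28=30*a^3 - 41*a^2 - 386*a + 280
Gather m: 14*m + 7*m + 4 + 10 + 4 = 21*m + 18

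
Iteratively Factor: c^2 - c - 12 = (c - 4)*(c + 3)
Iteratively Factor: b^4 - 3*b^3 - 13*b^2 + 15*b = (b + 3)*(b^3 - 6*b^2 + 5*b) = (b - 1)*(b + 3)*(b^2 - 5*b) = (b - 5)*(b - 1)*(b + 3)*(b)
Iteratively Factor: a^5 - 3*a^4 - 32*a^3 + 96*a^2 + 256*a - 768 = (a + 4)*(a^4 - 7*a^3 - 4*a^2 + 112*a - 192) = (a - 4)*(a + 4)*(a^3 - 3*a^2 - 16*a + 48) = (a - 4)*(a - 3)*(a + 4)*(a^2 - 16) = (a - 4)*(a - 3)*(a + 4)^2*(a - 4)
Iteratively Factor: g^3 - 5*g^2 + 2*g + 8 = (g + 1)*(g^2 - 6*g + 8) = (g - 4)*(g + 1)*(g - 2)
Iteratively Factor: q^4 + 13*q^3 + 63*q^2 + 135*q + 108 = (q + 3)*(q^3 + 10*q^2 + 33*q + 36) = (q + 3)*(q + 4)*(q^2 + 6*q + 9) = (q + 3)^2*(q + 4)*(q + 3)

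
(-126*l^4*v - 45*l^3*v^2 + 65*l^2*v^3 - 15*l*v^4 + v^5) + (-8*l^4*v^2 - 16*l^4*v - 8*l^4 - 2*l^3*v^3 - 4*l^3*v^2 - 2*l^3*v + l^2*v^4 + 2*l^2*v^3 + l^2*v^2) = -8*l^4*v^2 - 142*l^4*v - 8*l^4 - 2*l^3*v^3 - 49*l^3*v^2 - 2*l^3*v + l^2*v^4 + 67*l^2*v^3 + l^2*v^2 - 15*l*v^4 + v^5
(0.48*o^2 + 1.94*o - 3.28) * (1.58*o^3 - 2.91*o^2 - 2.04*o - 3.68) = 0.7584*o^5 + 1.6684*o^4 - 11.807*o^3 + 3.8208*o^2 - 0.448*o + 12.0704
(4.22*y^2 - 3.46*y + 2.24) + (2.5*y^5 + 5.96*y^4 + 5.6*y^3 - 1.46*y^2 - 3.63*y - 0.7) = 2.5*y^5 + 5.96*y^4 + 5.6*y^3 + 2.76*y^2 - 7.09*y + 1.54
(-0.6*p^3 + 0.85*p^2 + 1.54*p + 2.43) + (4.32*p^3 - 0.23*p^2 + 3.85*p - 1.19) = 3.72*p^3 + 0.62*p^2 + 5.39*p + 1.24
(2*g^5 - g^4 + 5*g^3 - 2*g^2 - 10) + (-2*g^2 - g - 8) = 2*g^5 - g^4 + 5*g^3 - 4*g^2 - g - 18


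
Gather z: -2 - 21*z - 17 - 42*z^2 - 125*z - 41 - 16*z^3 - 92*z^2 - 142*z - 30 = -16*z^3 - 134*z^2 - 288*z - 90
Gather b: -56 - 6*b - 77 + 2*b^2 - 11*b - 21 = 2*b^2 - 17*b - 154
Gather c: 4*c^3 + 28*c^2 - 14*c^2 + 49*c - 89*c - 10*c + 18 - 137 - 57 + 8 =4*c^3 + 14*c^2 - 50*c - 168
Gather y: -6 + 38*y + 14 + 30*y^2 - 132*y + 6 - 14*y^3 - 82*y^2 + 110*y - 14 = -14*y^3 - 52*y^2 + 16*y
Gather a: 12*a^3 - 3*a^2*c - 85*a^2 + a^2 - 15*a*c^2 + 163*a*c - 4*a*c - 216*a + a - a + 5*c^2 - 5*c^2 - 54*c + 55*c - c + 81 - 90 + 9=12*a^3 + a^2*(-3*c - 84) + a*(-15*c^2 + 159*c - 216)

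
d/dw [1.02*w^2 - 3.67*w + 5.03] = 2.04*w - 3.67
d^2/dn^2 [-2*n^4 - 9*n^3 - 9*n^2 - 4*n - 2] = -24*n^2 - 54*n - 18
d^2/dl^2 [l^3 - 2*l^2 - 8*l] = 6*l - 4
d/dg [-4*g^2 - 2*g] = -8*g - 2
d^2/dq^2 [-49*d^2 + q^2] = 2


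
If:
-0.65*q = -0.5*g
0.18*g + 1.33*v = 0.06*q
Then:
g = -9.9367816091954*v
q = -7.64367816091954*v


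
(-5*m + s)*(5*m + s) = -25*m^2 + s^2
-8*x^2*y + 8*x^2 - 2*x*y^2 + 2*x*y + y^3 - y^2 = (-4*x + y)*(2*x + y)*(y - 1)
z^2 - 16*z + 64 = (z - 8)^2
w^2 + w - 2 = (w - 1)*(w + 2)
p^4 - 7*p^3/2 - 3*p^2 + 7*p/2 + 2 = (p - 4)*(p - 1)*(p + 1/2)*(p + 1)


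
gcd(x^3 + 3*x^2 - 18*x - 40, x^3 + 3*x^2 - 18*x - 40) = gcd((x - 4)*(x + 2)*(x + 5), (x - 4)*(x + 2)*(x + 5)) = x^3 + 3*x^2 - 18*x - 40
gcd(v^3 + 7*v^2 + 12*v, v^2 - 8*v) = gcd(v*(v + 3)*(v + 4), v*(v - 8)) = v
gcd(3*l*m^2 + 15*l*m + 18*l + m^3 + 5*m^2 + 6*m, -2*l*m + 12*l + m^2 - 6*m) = 1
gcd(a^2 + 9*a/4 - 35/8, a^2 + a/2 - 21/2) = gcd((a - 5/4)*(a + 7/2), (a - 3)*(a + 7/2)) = a + 7/2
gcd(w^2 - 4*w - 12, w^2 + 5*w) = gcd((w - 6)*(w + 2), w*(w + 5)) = 1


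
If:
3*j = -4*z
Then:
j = -4*z/3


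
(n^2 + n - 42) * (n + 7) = n^3 + 8*n^2 - 35*n - 294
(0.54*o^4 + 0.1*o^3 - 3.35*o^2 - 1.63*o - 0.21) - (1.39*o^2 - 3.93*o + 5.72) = 0.54*o^4 + 0.1*o^3 - 4.74*o^2 + 2.3*o - 5.93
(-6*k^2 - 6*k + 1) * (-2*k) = 12*k^3 + 12*k^2 - 2*k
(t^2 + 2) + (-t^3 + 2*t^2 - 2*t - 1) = -t^3 + 3*t^2 - 2*t + 1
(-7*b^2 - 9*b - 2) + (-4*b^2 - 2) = -11*b^2 - 9*b - 4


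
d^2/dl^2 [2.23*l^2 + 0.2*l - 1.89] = 4.46000000000000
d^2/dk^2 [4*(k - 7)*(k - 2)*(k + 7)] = 24*k - 16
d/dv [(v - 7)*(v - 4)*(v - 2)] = 3*v^2 - 26*v + 50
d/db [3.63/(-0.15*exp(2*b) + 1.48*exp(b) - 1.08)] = (1.089*exp(b) - 5.3724)*exp(b)/(0.15*exp(2*b) - 1.48*exp(b) + 1.08)^2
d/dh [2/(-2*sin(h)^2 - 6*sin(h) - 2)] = (2*sin(h) + 3)*cos(h)/(sin(h)^2 + 3*sin(h) + 1)^2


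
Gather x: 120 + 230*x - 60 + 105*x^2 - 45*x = 105*x^2 + 185*x + 60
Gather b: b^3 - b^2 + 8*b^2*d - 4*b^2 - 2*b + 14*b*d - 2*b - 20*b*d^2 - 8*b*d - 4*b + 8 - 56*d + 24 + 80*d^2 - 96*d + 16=b^3 + b^2*(8*d - 5) + b*(-20*d^2 + 6*d - 8) + 80*d^2 - 152*d + 48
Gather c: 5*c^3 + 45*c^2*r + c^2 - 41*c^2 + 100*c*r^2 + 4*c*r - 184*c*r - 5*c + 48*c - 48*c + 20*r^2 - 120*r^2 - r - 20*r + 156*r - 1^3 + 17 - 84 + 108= 5*c^3 + c^2*(45*r - 40) + c*(100*r^2 - 180*r - 5) - 100*r^2 + 135*r + 40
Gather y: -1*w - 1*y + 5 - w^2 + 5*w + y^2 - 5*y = -w^2 + 4*w + y^2 - 6*y + 5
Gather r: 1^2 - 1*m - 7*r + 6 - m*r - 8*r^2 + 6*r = -m - 8*r^2 + r*(-m - 1) + 7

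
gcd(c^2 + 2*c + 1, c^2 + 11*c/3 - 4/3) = 1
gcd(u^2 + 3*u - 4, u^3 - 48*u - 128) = u + 4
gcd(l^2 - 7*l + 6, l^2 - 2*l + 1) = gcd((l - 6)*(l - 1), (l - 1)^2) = l - 1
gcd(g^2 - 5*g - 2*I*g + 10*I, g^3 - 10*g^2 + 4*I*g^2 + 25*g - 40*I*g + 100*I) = g - 5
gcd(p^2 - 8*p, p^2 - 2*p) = p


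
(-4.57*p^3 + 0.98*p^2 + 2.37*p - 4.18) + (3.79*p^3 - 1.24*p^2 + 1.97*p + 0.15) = -0.78*p^3 - 0.26*p^2 + 4.34*p - 4.03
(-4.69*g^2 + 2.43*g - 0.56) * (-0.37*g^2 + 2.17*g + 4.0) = 1.7353*g^4 - 11.0764*g^3 - 13.2797*g^2 + 8.5048*g - 2.24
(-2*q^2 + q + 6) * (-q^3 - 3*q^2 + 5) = 2*q^5 + 5*q^4 - 9*q^3 - 28*q^2 + 5*q + 30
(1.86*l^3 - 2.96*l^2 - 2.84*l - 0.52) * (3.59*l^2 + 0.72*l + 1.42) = 6.6774*l^5 - 9.2872*l^4 - 9.6856*l^3 - 8.1148*l^2 - 4.4072*l - 0.7384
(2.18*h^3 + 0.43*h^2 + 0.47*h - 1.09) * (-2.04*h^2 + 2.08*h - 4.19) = -4.4472*h^5 + 3.6572*h^4 - 9.1986*h^3 + 1.3995*h^2 - 4.2365*h + 4.5671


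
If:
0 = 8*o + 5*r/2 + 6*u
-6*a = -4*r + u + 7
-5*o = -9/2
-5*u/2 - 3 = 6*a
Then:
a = 145/486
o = 9/10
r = 232/135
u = -776/405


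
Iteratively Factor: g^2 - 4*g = (g)*(g - 4)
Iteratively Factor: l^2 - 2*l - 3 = (l + 1)*(l - 3)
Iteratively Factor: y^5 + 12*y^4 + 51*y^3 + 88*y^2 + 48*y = (y + 4)*(y^4 + 8*y^3 + 19*y^2 + 12*y) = (y + 1)*(y + 4)*(y^3 + 7*y^2 + 12*y) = y*(y + 1)*(y + 4)*(y^2 + 7*y + 12) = y*(y + 1)*(y + 3)*(y + 4)*(y + 4)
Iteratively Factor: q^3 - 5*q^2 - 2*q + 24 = (q - 4)*(q^2 - q - 6) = (q - 4)*(q - 3)*(q + 2)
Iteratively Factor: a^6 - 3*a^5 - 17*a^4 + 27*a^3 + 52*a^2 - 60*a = (a + 3)*(a^5 - 6*a^4 + a^3 + 24*a^2 - 20*a) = (a - 1)*(a + 3)*(a^4 - 5*a^3 - 4*a^2 + 20*a) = (a - 5)*(a - 1)*(a + 3)*(a^3 - 4*a) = (a - 5)*(a - 2)*(a - 1)*(a + 3)*(a^2 + 2*a) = (a - 5)*(a - 2)*(a - 1)*(a + 2)*(a + 3)*(a)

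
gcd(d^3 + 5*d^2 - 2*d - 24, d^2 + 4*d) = d + 4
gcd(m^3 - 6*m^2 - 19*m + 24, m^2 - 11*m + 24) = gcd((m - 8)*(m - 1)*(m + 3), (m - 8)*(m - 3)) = m - 8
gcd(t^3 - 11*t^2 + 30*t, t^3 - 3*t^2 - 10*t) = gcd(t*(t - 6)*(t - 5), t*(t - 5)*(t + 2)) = t^2 - 5*t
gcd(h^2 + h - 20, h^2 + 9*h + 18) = 1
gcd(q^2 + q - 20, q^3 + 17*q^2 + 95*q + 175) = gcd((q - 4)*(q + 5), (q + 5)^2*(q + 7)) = q + 5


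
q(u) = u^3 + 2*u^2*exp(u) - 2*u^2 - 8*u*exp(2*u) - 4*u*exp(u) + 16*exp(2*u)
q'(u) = 2*u^2*exp(u) + 3*u^2 - 16*u*exp(2*u) - 4*u + 24*exp(2*u) - 4*exp(u)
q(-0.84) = 4.29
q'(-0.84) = 11.34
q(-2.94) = -41.05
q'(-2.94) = 38.59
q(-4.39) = -122.45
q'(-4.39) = 75.82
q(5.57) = -1956426.80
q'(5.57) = -4469617.23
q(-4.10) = -101.70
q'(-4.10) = 67.35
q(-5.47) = -223.16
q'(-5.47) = 111.88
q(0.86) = 45.45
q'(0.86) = 50.01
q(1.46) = 72.16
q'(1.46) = 13.55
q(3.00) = -3097.92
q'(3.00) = -9386.09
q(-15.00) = -3825.00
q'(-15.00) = 735.00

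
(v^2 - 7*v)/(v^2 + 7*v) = (v - 7)/(v + 7)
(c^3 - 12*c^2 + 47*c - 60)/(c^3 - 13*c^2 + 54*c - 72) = (c - 5)/(c - 6)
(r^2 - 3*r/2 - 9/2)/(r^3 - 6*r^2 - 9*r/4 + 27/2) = 2*(r - 3)/(2*r^2 - 15*r + 18)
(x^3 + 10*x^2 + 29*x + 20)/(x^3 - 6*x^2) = (x^3 + 10*x^2 + 29*x + 20)/(x^2*(x - 6))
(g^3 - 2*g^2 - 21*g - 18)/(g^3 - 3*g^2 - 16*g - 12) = (g + 3)/(g + 2)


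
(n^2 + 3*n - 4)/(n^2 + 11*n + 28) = (n - 1)/(n + 7)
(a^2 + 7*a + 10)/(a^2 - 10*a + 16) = (a^2 + 7*a + 10)/(a^2 - 10*a + 16)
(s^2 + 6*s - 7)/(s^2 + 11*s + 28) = (s - 1)/(s + 4)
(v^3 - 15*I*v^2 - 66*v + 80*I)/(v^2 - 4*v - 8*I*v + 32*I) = (v^2 - 7*I*v - 10)/(v - 4)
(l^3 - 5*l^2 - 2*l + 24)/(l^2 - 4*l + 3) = (l^2 - 2*l - 8)/(l - 1)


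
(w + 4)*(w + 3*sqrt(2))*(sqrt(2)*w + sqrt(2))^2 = 2*w^4 + 6*sqrt(2)*w^3 + 12*w^3 + 18*w^2 + 36*sqrt(2)*w^2 + 8*w + 54*sqrt(2)*w + 24*sqrt(2)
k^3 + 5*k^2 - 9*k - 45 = (k - 3)*(k + 3)*(k + 5)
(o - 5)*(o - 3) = o^2 - 8*o + 15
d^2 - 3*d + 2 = (d - 2)*(d - 1)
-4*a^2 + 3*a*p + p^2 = (-a + p)*(4*a + p)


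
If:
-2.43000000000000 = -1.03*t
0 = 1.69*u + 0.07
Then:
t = 2.36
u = -0.04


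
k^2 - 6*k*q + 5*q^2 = (k - 5*q)*(k - q)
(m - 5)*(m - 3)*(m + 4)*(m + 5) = m^4 + m^3 - 37*m^2 - 25*m + 300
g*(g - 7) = g^2 - 7*g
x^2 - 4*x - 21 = (x - 7)*(x + 3)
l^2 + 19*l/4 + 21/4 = (l + 7/4)*(l + 3)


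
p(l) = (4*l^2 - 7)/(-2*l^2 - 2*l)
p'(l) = 8*l/(-2*l^2 - 2*l) + (4*l + 2)*(4*l^2 - 7)/(-2*l^2 - 2*l)^2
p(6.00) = -1.63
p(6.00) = -1.63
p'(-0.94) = 412.71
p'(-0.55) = -4.16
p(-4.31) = -2.36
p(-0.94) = -30.72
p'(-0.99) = 14996.43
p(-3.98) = -2.38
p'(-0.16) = -134.59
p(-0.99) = -155.54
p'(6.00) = -0.07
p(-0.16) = -25.66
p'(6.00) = -0.07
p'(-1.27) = 18.41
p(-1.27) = 0.80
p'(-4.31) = -0.05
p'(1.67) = -1.04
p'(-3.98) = -0.05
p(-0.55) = -11.70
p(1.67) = -0.47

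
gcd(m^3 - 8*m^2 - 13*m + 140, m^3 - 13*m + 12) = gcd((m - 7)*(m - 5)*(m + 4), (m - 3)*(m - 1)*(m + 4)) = m + 4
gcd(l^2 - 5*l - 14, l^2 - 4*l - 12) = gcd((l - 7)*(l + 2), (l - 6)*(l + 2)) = l + 2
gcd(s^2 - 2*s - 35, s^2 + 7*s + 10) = s + 5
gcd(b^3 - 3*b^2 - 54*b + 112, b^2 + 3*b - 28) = b + 7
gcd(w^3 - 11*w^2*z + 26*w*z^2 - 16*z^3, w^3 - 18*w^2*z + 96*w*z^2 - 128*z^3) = w^2 - 10*w*z + 16*z^2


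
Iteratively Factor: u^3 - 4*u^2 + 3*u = (u - 3)*(u^2 - u) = (u - 3)*(u - 1)*(u)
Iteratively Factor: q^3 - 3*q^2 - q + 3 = (q + 1)*(q^2 - 4*q + 3) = (q - 3)*(q + 1)*(q - 1)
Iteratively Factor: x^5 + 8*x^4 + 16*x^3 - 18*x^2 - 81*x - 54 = (x + 3)*(x^4 + 5*x^3 + x^2 - 21*x - 18) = (x + 1)*(x + 3)*(x^3 + 4*x^2 - 3*x - 18) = (x + 1)*(x + 3)^2*(x^2 + x - 6) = (x - 2)*(x + 1)*(x + 3)^2*(x + 3)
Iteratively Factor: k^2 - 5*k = (k - 5)*(k)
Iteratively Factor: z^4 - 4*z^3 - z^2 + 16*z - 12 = (z - 3)*(z^3 - z^2 - 4*z + 4) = (z - 3)*(z - 2)*(z^2 + z - 2) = (z - 3)*(z - 2)*(z - 1)*(z + 2)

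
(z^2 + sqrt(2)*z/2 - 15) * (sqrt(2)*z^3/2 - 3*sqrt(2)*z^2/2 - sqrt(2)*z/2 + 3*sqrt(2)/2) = sqrt(2)*z^5/2 - 3*sqrt(2)*z^4/2 + z^4/2 - 8*sqrt(2)*z^3 - 3*z^3/2 - z^2/2 + 24*sqrt(2)*z^2 + 3*z/2 + 15*sqrt(2)*z/2 - 45*sqrt(2)/2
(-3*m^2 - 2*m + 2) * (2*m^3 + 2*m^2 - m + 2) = -6*m^5 - 10*m^4 + 3*m^3 - 6*m + 4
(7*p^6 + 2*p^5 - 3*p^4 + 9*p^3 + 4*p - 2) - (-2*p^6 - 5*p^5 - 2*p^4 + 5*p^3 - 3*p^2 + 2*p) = 9*p^6 + 7*p^5 - p^4 + 4*p^3 + 3*p^2 + 2*p - 2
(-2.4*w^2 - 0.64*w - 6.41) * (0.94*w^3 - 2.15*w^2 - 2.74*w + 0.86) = -2.256*w^5 + 4.5584*w^4 + 1.9266*w^3 + 13.4711*w^2 + 17.013*w - 5.5126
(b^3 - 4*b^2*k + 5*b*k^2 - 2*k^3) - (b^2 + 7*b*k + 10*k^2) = b^3 - 4*b^2*k - b^2 + 5*b*k^2 - 7*b*k - 2*k^3 - 10*k^2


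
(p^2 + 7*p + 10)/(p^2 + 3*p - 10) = (p + 2)/(p - 2)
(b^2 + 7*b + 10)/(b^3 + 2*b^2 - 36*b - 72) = (b + 5)/(b^2 - 36)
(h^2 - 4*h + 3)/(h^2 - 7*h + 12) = (h - 1)/(h - 4)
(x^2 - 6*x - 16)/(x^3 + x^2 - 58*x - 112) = 1/(x + 7)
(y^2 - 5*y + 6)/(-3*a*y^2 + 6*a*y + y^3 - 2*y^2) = (y - 3)/(y*(-3*a + y))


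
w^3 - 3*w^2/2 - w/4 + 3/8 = (w - 3/2)*(w - 1/2)*(w + 1/2)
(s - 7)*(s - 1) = s^2 - 8*s + 7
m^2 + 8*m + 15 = (m + 3)*(m + 5)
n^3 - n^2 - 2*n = n*(n - 2)*(n + 1)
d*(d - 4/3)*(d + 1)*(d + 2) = d^4 + 5*d^3/3 - 2*d^2 - 8*d/3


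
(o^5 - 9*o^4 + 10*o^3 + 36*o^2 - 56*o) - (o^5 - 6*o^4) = -3*o^4 + 10*o^3 + 36*o^2 - 56*o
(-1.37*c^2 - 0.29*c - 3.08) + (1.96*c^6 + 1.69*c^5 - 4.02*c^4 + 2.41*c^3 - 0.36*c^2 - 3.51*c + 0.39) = 1.96*c^6 + 1.69*c^5 - 4.02*c^4 + 2.41*c^3 - 1.73*c^2 - 3.8*c - 2.69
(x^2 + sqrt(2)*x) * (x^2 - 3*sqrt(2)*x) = x^4 - 2*sqrt(2)*x^3 - 6*x^2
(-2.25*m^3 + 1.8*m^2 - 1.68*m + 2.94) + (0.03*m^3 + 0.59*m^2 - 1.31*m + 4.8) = -2.22*m^3 + 2.39*m^2 - 2.99*m + 7.74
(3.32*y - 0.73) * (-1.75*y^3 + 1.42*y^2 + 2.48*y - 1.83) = -5.81*y^4 + 5.9919*y^3 + 7.197*y^2 - 7.886*y + 1.3359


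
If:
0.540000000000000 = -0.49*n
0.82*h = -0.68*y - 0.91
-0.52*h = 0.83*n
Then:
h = 1.76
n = -1.10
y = -3.46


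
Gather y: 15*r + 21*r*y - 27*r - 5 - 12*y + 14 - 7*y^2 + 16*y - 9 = -12*r - 7*y^2 + y*(21*r + 4)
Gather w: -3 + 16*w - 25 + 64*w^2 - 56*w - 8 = 64*w^2 - 40*w - 36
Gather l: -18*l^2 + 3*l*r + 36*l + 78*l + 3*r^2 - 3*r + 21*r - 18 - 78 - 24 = -18*l^2 + l*(3*r + 114) + 3*r^2 + 18*r - 120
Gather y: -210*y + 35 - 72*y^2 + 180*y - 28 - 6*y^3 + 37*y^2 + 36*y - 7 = -6*y^3 - 35*y^2 + 6*y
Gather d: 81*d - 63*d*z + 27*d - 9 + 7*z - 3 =d*(108 - 63*z) + 7*z - 12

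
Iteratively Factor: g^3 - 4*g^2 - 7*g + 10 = (g + 2)*(g^2 - 6*g + 5) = (g - 1)*(g + 2)*(g - 5)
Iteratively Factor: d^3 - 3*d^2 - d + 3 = (d - 1)*(d^2 - 2*d - 3) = (d - 3)*(d - 1)*(d + 1)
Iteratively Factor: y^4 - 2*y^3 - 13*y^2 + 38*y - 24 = (y + 4)*(y^3 - 6*y^2 + 11*y - 6) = (y - 2)*(y + 4)*(y^2 - 4*y + 3) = (y - 3)*(y - 2)*(y + 4)*(y - 1)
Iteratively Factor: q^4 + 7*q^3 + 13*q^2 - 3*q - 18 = (q + 2)*(q^3 + 5*q^2 + 3*q - 9) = (q + 2)*(q + 3)*(q^2 + 2*q - 3) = (q - 1)*(q + 2)*(q + 3)*(q + 3)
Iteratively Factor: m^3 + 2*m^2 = (m + 2)*(m^2) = m*(m + 2)*(m)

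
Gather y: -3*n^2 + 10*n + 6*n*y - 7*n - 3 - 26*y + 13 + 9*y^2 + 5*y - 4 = -3*n^2 + 3*n + 9*y^2 + y*(6*n - 21) + 6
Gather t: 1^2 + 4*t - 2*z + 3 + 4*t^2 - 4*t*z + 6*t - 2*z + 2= 4*t^2 + t*(10 - 4*z) - 4*z + 6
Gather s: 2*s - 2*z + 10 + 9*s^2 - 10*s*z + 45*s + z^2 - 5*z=9*s^2 + s*(47 - 10*z) + z^2 - 7*z + 10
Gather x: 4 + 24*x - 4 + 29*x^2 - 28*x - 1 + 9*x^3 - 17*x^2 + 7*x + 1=9*x^3 + 12*x^2 + 3*x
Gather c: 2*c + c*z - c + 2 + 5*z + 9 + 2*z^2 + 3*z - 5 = c*(z + 1) + 2*z^2 + 8*z + 6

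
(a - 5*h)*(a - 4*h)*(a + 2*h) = a^3 - 7*a^2*h + 2*a*h^2 + 40*h^3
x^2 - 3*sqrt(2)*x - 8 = (x - 4*sqrt(2))*(x + sqrt(2))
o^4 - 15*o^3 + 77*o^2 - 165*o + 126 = (o - 7)*(o - 3)^2*(o - 2)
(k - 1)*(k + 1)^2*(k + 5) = k^4 + 6*k^3 + 4*k^2 - 6*k - 5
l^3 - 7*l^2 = l^2*(l - 7)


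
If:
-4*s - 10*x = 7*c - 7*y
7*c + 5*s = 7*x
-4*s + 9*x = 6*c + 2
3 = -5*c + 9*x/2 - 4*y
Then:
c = -333/376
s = 721/376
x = 91/188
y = 339/376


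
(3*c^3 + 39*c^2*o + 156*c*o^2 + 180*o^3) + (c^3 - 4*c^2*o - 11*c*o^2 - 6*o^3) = 4*c^3 + 35*c^2*o + 145*c*o^2 + 174*o^3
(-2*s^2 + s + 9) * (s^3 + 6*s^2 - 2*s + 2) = -2*s^5 - 11*s^4 + 19*s^3 + 48*s^2 - 16*s + 18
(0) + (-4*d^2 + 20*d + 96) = -4*d^2 + 20*d + 96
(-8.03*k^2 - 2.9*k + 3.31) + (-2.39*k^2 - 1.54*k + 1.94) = -10.42*k^2 - 4.44*k + 5.25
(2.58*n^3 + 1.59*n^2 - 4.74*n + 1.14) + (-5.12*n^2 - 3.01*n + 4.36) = 2.58*n^3 - 3.53*n^2 - 7.75*n + 5.5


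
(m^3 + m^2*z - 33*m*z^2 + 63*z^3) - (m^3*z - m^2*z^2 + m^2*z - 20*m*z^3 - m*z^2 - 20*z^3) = -m^3*z + m^3 + m^2*z^2 + 20*m*z^3 - 32*m*z^2 + 83*z^3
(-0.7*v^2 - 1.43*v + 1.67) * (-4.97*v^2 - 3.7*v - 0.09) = 3.479*v^4 + 9.6971*v^3 - 2.9459*v^2 - 6.0503*v - 0.1503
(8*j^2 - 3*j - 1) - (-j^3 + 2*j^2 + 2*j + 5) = j^3 + 6*j^2 - 5*j - 6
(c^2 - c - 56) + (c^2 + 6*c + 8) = 2*c^2 + 5*c - 48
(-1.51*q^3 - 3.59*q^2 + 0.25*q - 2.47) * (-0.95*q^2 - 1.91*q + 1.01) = 1.4345*q^5 + 6.2946*q^4 + 5.0943*q^3 - 1.7569*q^2 + 4.9702*q - 2.4947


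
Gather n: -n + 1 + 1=2 - n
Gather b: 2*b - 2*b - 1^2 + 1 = 0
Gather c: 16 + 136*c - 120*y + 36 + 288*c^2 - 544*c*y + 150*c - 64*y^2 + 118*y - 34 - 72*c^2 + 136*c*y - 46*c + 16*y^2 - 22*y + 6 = 216*c^2 + c*(240 - 408*y) - 48*y^2 - 24*y + 24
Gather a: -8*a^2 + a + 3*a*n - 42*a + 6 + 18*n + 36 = -8*a^2 + a*(3*n - 41) + 18*n + 42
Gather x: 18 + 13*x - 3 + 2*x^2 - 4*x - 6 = 2*x^2 + 9*x + 9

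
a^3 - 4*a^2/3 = a^2*(a - 4/3)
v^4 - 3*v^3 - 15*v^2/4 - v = v*(v - 4)*(v + 1/2)^2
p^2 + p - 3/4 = (p - 1/2)*(p + 3/2)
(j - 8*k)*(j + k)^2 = j^3 - 6*j^2*k - 15*j*k^2 - 8*k^3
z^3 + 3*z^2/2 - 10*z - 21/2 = (z - 3)*(z + 1)*(z + 7/2)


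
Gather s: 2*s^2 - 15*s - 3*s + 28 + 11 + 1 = 2*s^2 - 18*s + 40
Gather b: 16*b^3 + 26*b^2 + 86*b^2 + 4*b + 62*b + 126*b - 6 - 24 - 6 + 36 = 16*b^3 + 112*b^2 + 192*b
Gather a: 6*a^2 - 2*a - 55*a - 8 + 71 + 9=6*a^2 - 57*a + 72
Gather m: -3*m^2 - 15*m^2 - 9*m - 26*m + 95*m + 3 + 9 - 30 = -18*m^2 + 60*m - 18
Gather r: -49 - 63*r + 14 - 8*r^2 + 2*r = -8*r^2 - 61*r - 35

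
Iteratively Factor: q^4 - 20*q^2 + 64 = (q - 2)*(q^3 + 2*q^2 - 16*q - 32) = (q - 4)*(q - 2)*(q^2 + 6*q + 8) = (q - 4)*(q - 2)*(q + 4)*(q + 2)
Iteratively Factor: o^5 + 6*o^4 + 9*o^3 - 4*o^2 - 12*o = (o)*(o^4 + 6*o^3 + 9*o^2 - 4*o - 12) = o*(o + 2)*(o^3 + 4*o^2 + o - 6) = o*(o - 1)*(o + 2)*(o^2 + 5*o + 6) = o*(o - 1)*(o + 2)*(o + 3)*(o + 2)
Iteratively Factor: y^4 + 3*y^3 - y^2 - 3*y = (y + 1)*(y^3 + 2*y^2 - 3*y) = (y - 1)*(y + 1)*(y^2 + 3*y) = y*(y - 1)*(y + 1)*(y + 3)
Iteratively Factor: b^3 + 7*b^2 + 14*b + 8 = (b + 1)*(b^2 + 6*b + 8) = (b + 1)*(b + 4)*(b + 2)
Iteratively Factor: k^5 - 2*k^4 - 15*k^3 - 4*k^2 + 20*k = (k - 5)*(k^4 + 3*k^3 - 4*k) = (k - 5)*(k - 1)*(k^3 + 4*k^2 + 4*k) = k*(k - 5)*(k - 1)*(k^2 + 4*k + 4) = k*(k - 5)*(k - 1)*(k + 2)*(k + 2)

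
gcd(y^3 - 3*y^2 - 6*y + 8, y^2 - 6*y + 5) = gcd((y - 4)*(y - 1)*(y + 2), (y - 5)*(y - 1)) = y - 1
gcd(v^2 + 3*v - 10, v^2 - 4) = v - 2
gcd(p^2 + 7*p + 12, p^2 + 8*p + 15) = p + 3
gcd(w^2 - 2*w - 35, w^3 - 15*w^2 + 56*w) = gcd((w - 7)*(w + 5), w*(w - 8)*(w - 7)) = w - 7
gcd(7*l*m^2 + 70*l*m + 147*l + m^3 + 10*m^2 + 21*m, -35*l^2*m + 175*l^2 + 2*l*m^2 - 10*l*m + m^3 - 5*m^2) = 7*l + m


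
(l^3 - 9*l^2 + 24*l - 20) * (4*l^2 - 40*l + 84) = 4*l^5 - 76*l^4 + 540*l^3 - 1796*l^2 + 2816*l - 1680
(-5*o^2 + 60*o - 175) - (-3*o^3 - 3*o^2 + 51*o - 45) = 3*o^3 - 2*o^2 + 9*o - 130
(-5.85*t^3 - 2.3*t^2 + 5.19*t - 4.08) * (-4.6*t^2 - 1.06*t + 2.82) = 26.91*t^5 + 16.781*t^4 - 37.933*t^3 + 6.7806*t^2 + 18.9606*t - 11.5056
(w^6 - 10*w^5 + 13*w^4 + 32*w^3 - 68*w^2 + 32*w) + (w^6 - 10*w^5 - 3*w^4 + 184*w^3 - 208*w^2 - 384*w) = 2*w^6 - 20*w^5 + 10*w^4 + 216*w^3 - 276*w^2 - 352*w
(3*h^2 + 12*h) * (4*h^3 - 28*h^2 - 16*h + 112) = 12*h^5 - 36*h^4 - 384*h^3 + 144*h^2 + 1344*h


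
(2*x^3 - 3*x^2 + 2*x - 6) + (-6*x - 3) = 2*x^3 - 3*x^2 - 4*x - 9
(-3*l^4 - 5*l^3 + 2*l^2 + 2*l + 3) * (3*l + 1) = -9*l^5 - 18*l^4 + l^3 + 8*l^2 + 11*l + 3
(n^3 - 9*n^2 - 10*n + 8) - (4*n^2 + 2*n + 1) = n^3 - 13*n^2 - 12*n + 7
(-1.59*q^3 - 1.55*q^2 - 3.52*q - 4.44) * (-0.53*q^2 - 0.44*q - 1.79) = 0.8427*q^5 + 1.5211*q^4 + 5.3937*q^3 + 6.6765*q^2 + 8.2544*q + 7.9476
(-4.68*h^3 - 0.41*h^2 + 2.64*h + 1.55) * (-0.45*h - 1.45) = 2.106*h^4 + 6.9705*h^3 - 0.5935*h^2 - 4.5255*h - 2.2475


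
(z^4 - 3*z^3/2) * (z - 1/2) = z^5 - 2*z^4 + 3*z^3/4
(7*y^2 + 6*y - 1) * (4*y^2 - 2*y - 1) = 28*y^4 + 10*y^3 - 23*y^2 - 4*y + 1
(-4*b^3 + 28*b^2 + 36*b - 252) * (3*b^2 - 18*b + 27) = -12*b^5 + 156*b^4 - 504*b^3 - 648*b^2 + 5508*b - 6804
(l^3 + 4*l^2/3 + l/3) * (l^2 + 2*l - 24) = l^5 + 10*l^4/3 - 21*l^3 - 94*l^2/3 - 8*l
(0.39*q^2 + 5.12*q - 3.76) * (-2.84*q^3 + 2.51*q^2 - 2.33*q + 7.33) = -1.1076*q^5 - 13.5619*q^4 + 22.6209*q^3 - 18.5085*q^2 + 46.2904*q - 27.5608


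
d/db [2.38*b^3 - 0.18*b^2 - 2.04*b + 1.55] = 7.14*b^2 - 0.36*b - 2.04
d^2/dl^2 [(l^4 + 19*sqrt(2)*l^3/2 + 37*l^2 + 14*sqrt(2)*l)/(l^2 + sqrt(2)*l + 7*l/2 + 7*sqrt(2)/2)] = 2*(8*l^6 + 24*sqrt(2)*l^5 + 84*l^5 + 342*l^4 + 252*sqrt(2)*l^4 - 56*l^3 + 1683*sqrt(2)*l^3 - 1512*sqrt(2)*l^2 + 6762*l^2 - 2352*l + 5586*sqrt(2)*l - 784*sqrt(2) + 4508)/(8*l^6 + 24*sqrt(2)*l^5 + 84*l^5 + 342*l^4 + 252*sqrt(2)*l^4 + 847*l^3 + 898*sqrt(2)*l^3 + 1197*sqrt(2)*l^2 + 1764*l^2 + 588*sqrt(2)*l + 2058*l + 686*sqrt(2))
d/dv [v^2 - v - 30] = 2*v - 1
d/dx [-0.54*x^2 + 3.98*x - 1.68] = 3.98 - 1.08*x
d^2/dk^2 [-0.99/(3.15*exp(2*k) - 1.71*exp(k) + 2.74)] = (-0.99*(6.3*exp(k) - 1.71)*(12.6*exp(k) - 3.42)*exp(k) + (12.474*exp(k) - 1.6929)*(3.15*exp(2*k) - 1.71*exp(k) + 2.74))*exp(k)/(3.15*exp(2*k) - 1.71*exp(k) + 2.74)^3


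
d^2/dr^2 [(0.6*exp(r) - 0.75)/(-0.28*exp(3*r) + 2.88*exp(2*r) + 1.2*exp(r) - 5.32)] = (-0.18816*exp(6*r) + 1.98072*exp(5*r) - 12.43584*exp(4*r) + 38.07168*exp(3*r) - 57.43656*exp(2*r) + 43.2144*exp(r) - 12.19344)*exp(r)/(0.021952*exp(9*r) - 0.677376*exp(8*r) + 6.685056*exp(7*r) - 16.830528*exp(6*r) - 54.390528*exp(5*r) + 109.211904*exp(4*r) + 132.361536*exp(3*r) - 221.550336*exp(2*r) - 101.88864*exp(r) + 150.568768)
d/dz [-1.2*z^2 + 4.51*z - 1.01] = 4.51 - 2.4*z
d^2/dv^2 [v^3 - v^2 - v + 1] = 6*v - 2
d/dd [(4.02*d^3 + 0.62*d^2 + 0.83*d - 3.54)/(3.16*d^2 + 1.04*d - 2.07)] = (12.7032*d^4 + 8.3616*d^3 - 26.9422*d^2 + 19.806*d + 1.9635)/(9.9856*d^4 + 6.5728*d^3 - 12.0008*d^2 - 4.3056*d + 4.2849)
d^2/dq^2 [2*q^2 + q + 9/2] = 4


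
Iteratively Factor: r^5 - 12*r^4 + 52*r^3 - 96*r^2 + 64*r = (r)*(r^4 - 12*r^3 + 52*r^2 - 96*r + 64) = r*(r - 4)*(r^3 - 8*r^2 + 20*r - 16) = r*(r - 4)*(r - 2)*(r^2 - 6*r + 8) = r*(r - 4)^2*(r - 2)*(r - 2)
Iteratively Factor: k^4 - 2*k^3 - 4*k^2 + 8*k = (k - 2)*(k^3 - 4*k) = k*(k - 2)*(k^2 - 4) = k*(k - 2)^2*(k + 2)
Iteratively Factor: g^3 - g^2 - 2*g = (g + 1)*(g^2 - 2*g) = (g - 2)*(g + 1)*(g)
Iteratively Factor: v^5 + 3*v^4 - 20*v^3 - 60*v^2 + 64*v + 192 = (v - 2)*(v^4 + 5*v^3 - 10*v^2 - 80*v - 96) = (v - 2)*(v + 4)*(v^3 + v^2 - 14*v - 24) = (v - 2)*(v + 2)*(v + 4)*(v^2 - v - 12) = (v - 2)*(v + 2)*(v + 3)*(v + 4)*(v - 4)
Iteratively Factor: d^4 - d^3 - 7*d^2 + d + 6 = (d - 1)*(d^3 - 7*d - 6) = (d - 1)*(d + 1)*(d^2 - d - 6) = (d - 1)*(d + 1)*(d + 2)*(d - 3)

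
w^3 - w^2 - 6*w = w*(w - 3)*(w + 2)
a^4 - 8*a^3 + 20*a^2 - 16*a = a*(a - 4)*(a - 2)^2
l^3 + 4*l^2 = l^2*(l + 4)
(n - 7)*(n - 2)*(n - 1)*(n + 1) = n^4 - 9*n^3 + 13*n^2 + 9*n - 14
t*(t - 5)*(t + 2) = t^3 - 3*t^2 - 10*t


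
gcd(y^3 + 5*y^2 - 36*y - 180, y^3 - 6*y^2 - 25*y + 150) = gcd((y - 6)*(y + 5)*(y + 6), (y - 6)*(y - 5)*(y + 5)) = y^2 - y - 30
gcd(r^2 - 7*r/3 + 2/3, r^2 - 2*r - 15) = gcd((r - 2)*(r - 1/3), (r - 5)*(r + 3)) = 1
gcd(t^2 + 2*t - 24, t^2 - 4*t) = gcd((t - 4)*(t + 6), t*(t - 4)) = t - 4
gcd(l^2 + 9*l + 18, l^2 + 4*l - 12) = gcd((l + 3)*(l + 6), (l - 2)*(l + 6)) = l + 6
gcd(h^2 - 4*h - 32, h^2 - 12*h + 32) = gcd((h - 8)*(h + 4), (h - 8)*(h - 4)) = h - 8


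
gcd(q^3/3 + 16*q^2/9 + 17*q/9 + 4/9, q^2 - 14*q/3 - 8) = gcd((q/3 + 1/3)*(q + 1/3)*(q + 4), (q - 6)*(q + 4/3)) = 1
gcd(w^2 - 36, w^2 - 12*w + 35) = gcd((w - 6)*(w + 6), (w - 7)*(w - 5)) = 1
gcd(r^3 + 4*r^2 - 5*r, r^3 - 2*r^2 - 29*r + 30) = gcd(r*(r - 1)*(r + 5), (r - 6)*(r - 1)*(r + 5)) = r^2 + 4*r - 5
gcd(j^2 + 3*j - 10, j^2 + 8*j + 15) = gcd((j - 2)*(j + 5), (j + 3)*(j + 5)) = j + 5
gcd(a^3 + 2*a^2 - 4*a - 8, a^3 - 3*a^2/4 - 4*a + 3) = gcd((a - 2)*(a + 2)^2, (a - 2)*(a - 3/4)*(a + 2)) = a^2 - 4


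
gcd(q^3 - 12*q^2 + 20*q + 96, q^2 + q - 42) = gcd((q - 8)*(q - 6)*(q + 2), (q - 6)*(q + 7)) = q - 6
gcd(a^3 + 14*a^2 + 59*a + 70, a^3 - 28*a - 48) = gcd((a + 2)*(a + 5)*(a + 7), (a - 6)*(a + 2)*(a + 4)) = a + 2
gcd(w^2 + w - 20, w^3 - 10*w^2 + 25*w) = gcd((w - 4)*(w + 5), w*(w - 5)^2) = 1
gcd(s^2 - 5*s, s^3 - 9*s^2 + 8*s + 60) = s - 5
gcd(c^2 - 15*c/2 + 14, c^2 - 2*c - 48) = 1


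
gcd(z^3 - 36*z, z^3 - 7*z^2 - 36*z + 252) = z^2 - 36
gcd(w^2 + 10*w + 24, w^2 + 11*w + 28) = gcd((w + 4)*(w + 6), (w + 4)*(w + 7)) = w + 4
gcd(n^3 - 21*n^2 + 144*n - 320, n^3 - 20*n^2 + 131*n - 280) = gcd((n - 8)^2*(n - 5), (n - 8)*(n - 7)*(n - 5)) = n^2 - 13*n + 40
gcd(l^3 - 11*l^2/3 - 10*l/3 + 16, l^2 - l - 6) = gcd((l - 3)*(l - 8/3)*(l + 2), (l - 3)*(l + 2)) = l^2 - l - 6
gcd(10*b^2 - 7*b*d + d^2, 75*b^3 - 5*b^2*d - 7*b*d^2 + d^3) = 5*b - d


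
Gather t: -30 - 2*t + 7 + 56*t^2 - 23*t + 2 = 56*t^2 - 25*t - 21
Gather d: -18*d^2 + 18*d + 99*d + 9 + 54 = -18*d^2 + 117*d + 63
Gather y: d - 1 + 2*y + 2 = d + 2*y + 1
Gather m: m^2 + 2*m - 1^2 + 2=m^2 + 2*m + 1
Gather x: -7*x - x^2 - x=-x^2 - 8*x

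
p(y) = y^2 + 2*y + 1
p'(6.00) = 14.00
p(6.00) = 49.00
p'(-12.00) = -22.00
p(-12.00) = 121.00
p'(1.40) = 4.80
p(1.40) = 5.76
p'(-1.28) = -0.56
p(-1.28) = 0.08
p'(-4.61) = -7.22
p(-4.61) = 13.03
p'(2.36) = 6.72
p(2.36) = 11.29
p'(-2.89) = -3.78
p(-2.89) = 3.57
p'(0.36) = 2.72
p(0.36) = 1.85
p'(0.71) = 3.42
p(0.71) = 2.92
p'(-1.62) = -1.24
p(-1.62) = 0.38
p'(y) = 2*y + 2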